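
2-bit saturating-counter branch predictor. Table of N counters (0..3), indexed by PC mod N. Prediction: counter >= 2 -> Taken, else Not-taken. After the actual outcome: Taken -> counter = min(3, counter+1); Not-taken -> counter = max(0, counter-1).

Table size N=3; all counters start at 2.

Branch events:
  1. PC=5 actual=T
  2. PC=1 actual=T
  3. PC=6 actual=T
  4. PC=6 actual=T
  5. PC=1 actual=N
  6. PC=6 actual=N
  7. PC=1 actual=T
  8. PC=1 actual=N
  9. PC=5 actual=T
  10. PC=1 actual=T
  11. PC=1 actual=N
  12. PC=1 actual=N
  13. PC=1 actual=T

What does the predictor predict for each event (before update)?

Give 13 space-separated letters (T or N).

Ev 1: PC=5 idx=2 pred=T actual=T -> ctr[2]=3
Ev 2: PC=1 idx=1 pred=T actual=T -> ctr[1]=3
Ev 3: PC=6 idx=0 pred=T actual=T -> ctr[0]=3
Ev 4: PC=6 idx=0 pred=T actual=T -> ctr[0]=3
Ev 5: PC=1 idx=1 pred=T actual=N -> ctr[1]=2
Ev 6: PC=6 idx=0 pred=T actual=N -> ctr[0]=2
Ev 7: PC=1 idx=1 pred=T actual=T -> ctr[1]=3
Ev 8: PC=1 idx=1 pred=T actual=N -> ctr[1]=2
Ev 9: PC=5 idx=2 pred=T actual=T -> ctr[2]=3
Ev 10: PC=1 idx=1 pred=T actual=T -> ctr[1]=3
Ev 11: PC=1 idx=1 pred=T actual=N -> ctr[1]=2
Ev 12: PC=1 idx=1 pred=T actual=N -> ctr[1]=1
Ev 13: PC=1 idx=1 pred=N actual=T -> ctr[1]=2

Answer: T T T T T T T T T T T T N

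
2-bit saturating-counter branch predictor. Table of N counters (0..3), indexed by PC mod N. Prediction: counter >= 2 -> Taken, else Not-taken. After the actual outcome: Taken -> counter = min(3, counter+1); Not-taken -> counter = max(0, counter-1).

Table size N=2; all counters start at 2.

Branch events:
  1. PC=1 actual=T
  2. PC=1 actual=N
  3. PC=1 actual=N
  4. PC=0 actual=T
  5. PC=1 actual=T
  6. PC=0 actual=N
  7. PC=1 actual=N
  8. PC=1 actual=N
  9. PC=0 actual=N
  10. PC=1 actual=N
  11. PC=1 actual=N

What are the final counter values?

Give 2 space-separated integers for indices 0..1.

Ev 1: PC=1 idx=1 pred=T actual=T -> ctr[1]=3
Ev 2: PC=1 idx=1 pred=T actual=N -> ctr[1]=2
Ev 3: PC=1 idx=1 pred=T actual=N -> ctr[1]=1
Ev 4: PC=0 idx=0 pred=T actual=T -> ctr[0]=3
Ev 5: PC=1 idx=1 pred=N actual=T -> ctr[1]=2
Ev 6: PC=0 idx=0 pred=T actual=N -> ctr[0]=2
Ev 7: PC=1 idx=1 pred=T actual=N -> ctr[1]=1
Ev 8: PC=1 idx=1 pred=N actual=N -> ctr[1]=0
Ev 9: PC=0 idx=0 pred=T actual=N -> ctr[0]=1
Ev 10: PC=1 idx=1 pred=N actual=N -> ctr[1]=0
Ev 11: PC=1 idx=1 pred=N actual=N -> ctr[1]=0

Answer: 1 0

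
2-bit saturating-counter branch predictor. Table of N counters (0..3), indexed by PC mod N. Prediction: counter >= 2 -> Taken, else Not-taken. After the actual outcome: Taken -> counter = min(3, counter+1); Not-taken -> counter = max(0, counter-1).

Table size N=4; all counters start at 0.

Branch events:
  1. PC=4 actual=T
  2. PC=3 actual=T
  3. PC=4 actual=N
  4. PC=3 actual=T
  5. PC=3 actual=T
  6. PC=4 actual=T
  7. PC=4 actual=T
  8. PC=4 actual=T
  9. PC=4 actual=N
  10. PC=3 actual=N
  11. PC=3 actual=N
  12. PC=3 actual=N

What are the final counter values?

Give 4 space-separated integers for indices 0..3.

Answer: 2 0 0 0

Derivation:
Ev 1: PC=4 idx=0 pred=N actual=T -> ctr[0]=1
Ev 2: PC=3 idx=3 pred=N actual=T -> ctr[3]=1
Ev 3: PC=4 idx=0 pred=N actual=N -> ctr[0]=0
Ev 4: PC=3 idx=3 pred=N actual=T -> ctr[3]=2
Ev 5: PC=3 idx=3 pred=T actual=T -> ctr[3]=3
Ev 6: PC=4 idx=0 pred=N actual=T -> ctr[0]=1
Ev 7: PC=4 idx=0 pred=N actual=T -> ctr[0]=2
Ev 8: PC=4 idx=0 pred=T actual=T -> ctr[0]=3
Ev 9: PC=4 idx=0 pred=T actual=N -> ctr[0]=2
Ev 10: PC=3 idx=3 pred=T actual=N -> ctr[3]=2
Ev 11: PC=3 idx=3 pred=T actual=N -> ctr[3]=1
Ev 12: PC=3 idx=3 pred=N actual=N -> ctr[3]=0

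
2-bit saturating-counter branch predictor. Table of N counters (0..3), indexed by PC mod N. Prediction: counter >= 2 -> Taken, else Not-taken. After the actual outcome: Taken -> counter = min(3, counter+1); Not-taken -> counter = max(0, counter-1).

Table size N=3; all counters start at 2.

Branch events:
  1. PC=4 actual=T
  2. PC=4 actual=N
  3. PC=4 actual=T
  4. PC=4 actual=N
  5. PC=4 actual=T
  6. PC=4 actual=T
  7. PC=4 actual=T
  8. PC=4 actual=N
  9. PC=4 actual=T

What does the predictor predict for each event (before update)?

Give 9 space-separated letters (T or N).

Ev 1: PC=4 idx=1 pred=T actual=T -> ctr[1]=3
Ev 2: PC=4 idx=1 pred=T actual=N -> ctr[1]=2
Ev 3: PC=4 idx=1 pred=T actual=T -> ctr[1]=3
Ev 4: PC=4 idx=1 pred=T actual=N -> ctr[1]=2
Ev 5: PC=4 idx=1 pred=T actual=T -> ctr[1]=3
Ev 6: PC=4 idx=1 pred=T actual=T -> ctr[1]=3
Ev 7: PC=4 idx=1 pred=T actual=T -> ctr[1]=3
Ev 8: PC=4 idx=1 pred=T actual=N -> ctr[1]=2
Ev 9: PC=4 idx=1 pred=T actual=T -> ctr[1]=3

Answer: T T T T T T T T T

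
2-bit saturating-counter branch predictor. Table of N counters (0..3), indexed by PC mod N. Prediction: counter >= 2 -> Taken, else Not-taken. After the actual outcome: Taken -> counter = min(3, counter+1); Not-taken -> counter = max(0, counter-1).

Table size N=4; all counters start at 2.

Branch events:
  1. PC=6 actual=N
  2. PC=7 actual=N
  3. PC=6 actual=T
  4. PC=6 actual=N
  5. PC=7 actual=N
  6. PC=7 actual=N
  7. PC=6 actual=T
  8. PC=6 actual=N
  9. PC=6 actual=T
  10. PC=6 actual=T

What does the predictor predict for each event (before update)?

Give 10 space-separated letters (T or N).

Ev 1: PC=6 idx=2 pred=T actual=N -> ctr[2]=1
Ev 2: PC=7 idx=3 pred=T actual=N -> ctr[3]=1
Ev 3: PC=6 idx=2 pred=N actual=T -> ctr[2]=2
Ev 4: PC=6 idx=2 pred=T actual=N -> ctr[2]=1
Ev 5: PC=7 idx=3 pred=N actual=N -> ctr[3]=0
Ev 6: PC=7 idx=3 pred=N actual=N -> ctr[3]=0
Ev 7: PC=6 idx=2 pred=N actual=T -> ctr[2]=2
Ev 8: PC=6 idx=2 pred=T actual=N -> ctr[2]=1
Ev 9: PC=6 idx=2 pred=N actual=T -> ctr[2]=2
Ev 10: PC=6 idx=2 pred=T actual=T -> ctr[2]=3

Answer: T T N T N N N T N T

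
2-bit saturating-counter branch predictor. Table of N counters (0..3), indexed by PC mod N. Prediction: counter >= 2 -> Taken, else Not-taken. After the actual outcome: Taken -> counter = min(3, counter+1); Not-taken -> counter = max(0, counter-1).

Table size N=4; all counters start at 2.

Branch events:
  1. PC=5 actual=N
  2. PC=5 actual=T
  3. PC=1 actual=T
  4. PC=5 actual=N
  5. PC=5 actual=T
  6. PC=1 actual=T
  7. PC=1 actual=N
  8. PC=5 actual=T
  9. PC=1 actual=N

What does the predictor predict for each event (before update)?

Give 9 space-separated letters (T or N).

Ev 1: PC=5 idx=1 pred=T actual=N -> ctr[1]=1
Ev 2: PC=5 idx=1 pred=N actual=T -> ctr[1]=2
Ev 3: PC=1 idx=1 pred=T actual=T -> ctr[1]=3
Ev 4: PC=5 idx=1 pred=T actual=N -> ctr[1]=2
Ev 5: PC=5 idx=1 pred=T actual=T -> ctr[1]=3
Ev 6: PC=1 idx=1 pred=T actual=T -> ctr[1]=3
Ev 7: PC=1 idx=1 pred=T actual=N -> ctr[1]=2
Ev 8: PC=5 idx=1 pred=T actual=T -> ctr[1]=3
Ev 9: PC=1 idx=1 pred=T actual=N -> ctr[1]=2

Answer: T N T T T T T T T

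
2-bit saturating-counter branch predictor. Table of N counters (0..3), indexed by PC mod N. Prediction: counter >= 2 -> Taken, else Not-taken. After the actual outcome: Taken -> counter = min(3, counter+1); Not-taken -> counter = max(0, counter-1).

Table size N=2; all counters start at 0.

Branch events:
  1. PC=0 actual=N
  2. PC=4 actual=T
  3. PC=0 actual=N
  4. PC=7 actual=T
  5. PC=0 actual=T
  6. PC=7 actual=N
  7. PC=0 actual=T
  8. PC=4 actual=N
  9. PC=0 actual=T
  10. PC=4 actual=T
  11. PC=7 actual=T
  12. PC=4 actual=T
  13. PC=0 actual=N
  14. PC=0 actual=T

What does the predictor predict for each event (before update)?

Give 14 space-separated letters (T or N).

Answer: N N N N N N N T N T N T T T

Derivation:
Ev 1: PC=0 idx=0 pred=N actual=N -> ctr[0]=0
Ev 2: PC=4 idx=0 pred=N actual=T -> ctr[0]=1
Ev 3: PC=0 idx=0 pred=N actual=N -> ctr[0]=0
Ev 4: PC=7 idx=1 pred=N actual=T -> ctr[1]=1
Ev 5: PC=0 idx=0 pred=N actual=T -> ctr[0]=1
Ev 6: PC=7 idx=1 pred=N actual=N -> ctr[1]=0
Ev 7: PC=0 idx=0 pred=N actual=T -> ctr[0]=2
Ev 8: PC=4 idx=0 pred=T actual=N -> ctr[0]=1
Ev 9: PC=0 idx=0 pred=N actual=T -> ctr[0]=2
Ev 10: PC=4 idx=0 pred=T actual=T -> ctr[0]=3
Ev 11: PC=7 idx=1 pred=N actual=T -> ctr[1]=1
Ev 12: PC=4 idx=0 pred=T actual=T -> ctr[0]=3
Ev 13: PC=0 idx=0 pred=T actual=N -> ctr[0]=2
Ev 14: PC=0 idx=0 pred=T actual=T -> ctr[0]=3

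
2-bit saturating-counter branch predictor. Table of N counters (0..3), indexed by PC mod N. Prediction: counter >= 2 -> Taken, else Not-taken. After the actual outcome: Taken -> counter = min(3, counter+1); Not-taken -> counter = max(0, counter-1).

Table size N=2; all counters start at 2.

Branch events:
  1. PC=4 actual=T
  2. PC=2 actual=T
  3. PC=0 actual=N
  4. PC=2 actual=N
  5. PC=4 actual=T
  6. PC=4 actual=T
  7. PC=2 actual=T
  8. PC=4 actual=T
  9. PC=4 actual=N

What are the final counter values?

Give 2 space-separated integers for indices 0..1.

Ev 1: PC=4 idx=0 pred=T actual=T -> ctr[0]=3
Ev 2: PC=2 idx=0 pred=T actual=T -> ctr[0]=3
Ev 3: PC=0 idx=0 pred=T actual=N -> ctr[0]=2
Ev 4: PC=2 idx=0 pred=T actual=N -> ctr[0]=1
Ev 5: PC=4 idx=0 pred=N actual=T -> ctr[0]=2
Ev 6: PC=4 idx=0 pred=T actual=T -> ctr[0]=3
Ev 7: PC=2 idx=0 pred=T actual=T -> ctr[0]=3
Ev 8: PC=4 idx=0 pred=T actual=T -> ctr[0]=3
Ev 9: PC=4 idx=0 pred=T actual=N -> ctr[0]=2

Answer: 2 2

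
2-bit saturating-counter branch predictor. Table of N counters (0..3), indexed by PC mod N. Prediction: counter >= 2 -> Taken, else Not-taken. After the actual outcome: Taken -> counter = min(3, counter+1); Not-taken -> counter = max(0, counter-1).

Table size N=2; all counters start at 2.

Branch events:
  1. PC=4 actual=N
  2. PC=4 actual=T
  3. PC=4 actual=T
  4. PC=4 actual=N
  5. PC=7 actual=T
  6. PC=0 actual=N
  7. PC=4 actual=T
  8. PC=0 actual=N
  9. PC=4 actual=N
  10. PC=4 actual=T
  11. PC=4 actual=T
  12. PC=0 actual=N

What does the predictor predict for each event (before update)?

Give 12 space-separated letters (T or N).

Ev 1: PC=4 idx=0 pred=T actual=N -> ctr[0]=1
Ev 2: PC=4 idx=0 pred=N actual=T -> ctr[0]=2
Ev 3: PC=4 idx=0 pred=T actual=T -> ctr[0]=3
Ev 4: PC=4 idx=0 pred=T actual=N -> ctr[0]=2
Ev 5: PC=7 idx=1 pred=T actual=T -> ctr[1]=3
Ev 6: PC=0 idx=0 pred=T actual=N -> ctr[0]=1
Ev 7: PC=4 idx=0 pred=N actual=T -> ctr[0]=2
Ev 8: PC=0 idx=0 pred=T actual=N -> ctr[0]=1
Ev 9: PC=4 idx=0 pred=N actual=N -> ctr[0]=0
Ev 10: PC=4 idx=0 pred=N actual=T -> ctr[0]=1
Ev 11: PC=4 idx=0 pred=N actual=T -> ctr[0]=2
Ev 12: PC=0 idx=0 pred=T actual=N -> ctr[0]=1

Answer: T N T T T T N T N N N T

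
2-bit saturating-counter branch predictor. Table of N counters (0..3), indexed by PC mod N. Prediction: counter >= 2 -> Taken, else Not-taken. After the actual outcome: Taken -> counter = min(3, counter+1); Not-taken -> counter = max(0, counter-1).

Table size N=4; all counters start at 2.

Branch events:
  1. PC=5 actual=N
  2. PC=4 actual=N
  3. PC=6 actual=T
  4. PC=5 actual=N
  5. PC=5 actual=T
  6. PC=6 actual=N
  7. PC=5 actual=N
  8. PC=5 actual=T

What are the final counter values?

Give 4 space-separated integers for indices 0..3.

Answer: 1 1 2 2

Derivation:
Ev 1: PC=5 idx=1 pred=T actual=N -> ctr[1]=1
Ev 2: PC=4 idx=0 pred=T actual=N -> ctr[0]=1
Ev 3: PC=6 idx=2 pred=T actual=T -> ctr[2]=3
Ev 4: PC=5 idx=1 pred=N actual=N -> ctr[1]=0
Ev 5: PC=5 idx=1 pred=N actual=T -> ctr[1]=1
Ev 6: PC=6 idx=2 pred=T actual=N -> ctr[2]=2
Ev 7: PC=5 idx=1 pred=N actual=N -> ctr[1]=0
Ev 8: PC=5 idx=1 pred=N actual=T -> ctr[1]=1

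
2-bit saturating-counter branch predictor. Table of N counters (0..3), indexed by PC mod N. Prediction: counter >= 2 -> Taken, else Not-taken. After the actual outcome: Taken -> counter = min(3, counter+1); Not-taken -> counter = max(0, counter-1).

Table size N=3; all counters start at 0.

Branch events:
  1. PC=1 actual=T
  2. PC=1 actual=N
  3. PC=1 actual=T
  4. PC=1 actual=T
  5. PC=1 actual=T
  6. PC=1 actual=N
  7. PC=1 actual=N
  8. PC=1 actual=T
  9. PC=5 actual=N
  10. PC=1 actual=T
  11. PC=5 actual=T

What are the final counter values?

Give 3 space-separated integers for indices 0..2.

Answer: 0 3 1

Derivation:
Ev 1: PC=1 idx=1 pred=N actual=T -> ctr[1]=1
Ev 2: PC=1 idx=1 pred=N actual=N -> ctr[1]=0
Ev 3: PC=1 idx=1 pred=N actual=T -> ctr[1]=1
Ev 4: PC=1 idx=1 pred=N actual=T -> ctr[1]=2
Ev 5: PC=1 idx=1 pred=T actual=T -> ctr[1]=3
Ev 6: PC=1 idx=1 pred=T actual=N -> ctr[1]=2
Ev 7: PC=1 idx=1 pred=T actual=N -> ctr[1]=1
Ev 8: PC=1 idx=1 pred=N actual=T -> ctr[1]=2
Ev 9: PC=5 idx=2 pred=N actual=N -> ctr[2]=0
Ev 10: PC=1 idx=1 pred=T actual=T -> ctr[1]=3
Ev 11: PC=5 idx=2 pred=N actual=T -> ctr[2]=1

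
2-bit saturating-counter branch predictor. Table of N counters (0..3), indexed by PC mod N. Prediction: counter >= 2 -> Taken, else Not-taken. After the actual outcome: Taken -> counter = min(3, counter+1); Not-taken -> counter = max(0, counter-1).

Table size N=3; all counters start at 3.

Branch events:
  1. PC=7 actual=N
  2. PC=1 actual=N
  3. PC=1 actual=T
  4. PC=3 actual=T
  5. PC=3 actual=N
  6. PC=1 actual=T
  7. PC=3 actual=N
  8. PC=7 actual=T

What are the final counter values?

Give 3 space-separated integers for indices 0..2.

Answer: 1 3 3

Derivation:
Ev 1: PC=7 idx=1 pred=T actual=N -> ctr[1]=2
Ev 2: PC=1 idx=1 pred=T actual=N -> ctr[1]=1
Ev 3: PC=1 idx=1 pred=N actual=T -> ctr[1]=2
Ev 4: PC=3 idx=0 pred=T actual=T -> ctr[0]=3
Ev 5: PC=3 idx=0 pred=T actual=N -> ctr[0]=2
Ev 6: PC=1 idx=1 pred=T actual=T -> ctr[1]=3
Ev 7: PC=3 idx=0 pred=T actual=N -> ctr[0]=1
Ev 8: PC=7 idx=1 pred=T actual=T -> ctr[1]=3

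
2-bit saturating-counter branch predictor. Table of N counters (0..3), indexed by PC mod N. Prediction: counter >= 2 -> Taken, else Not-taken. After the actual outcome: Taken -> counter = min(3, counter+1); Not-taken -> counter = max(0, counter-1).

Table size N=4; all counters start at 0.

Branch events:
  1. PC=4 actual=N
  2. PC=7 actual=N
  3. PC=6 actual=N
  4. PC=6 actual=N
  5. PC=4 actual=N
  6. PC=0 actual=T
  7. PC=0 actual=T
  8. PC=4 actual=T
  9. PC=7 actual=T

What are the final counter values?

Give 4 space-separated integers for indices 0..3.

Answer: 3 0 0 1

Derivation:
Ev 1: PC=4 idx=0 pred=N actual=N -> ctr[0]=0
Ev 2: PC=7 idx=3 pred=N actual=N -> ctr[3]=0
Ev 3: PC=6 idx=2 pred=N actual=N -> ctr[2]=0
Ev 4: PC=6 idx=2 pred=N actual=N -> ctr[2]=0
Ev 5: PC=4 idx=0 pred=N actual=N -> ctr[0]=0
Ev 6: PC=0 idx=0 pred=N actual=T -> ctr[0]=1
Ev 7: PC=0 idx=0 pred=N actual=T -> ctr[0]=2
Ev 8: PC=4 idx=0 pred=T actual=T -> ctr[0]=3
Ev 9: PC=7 idx=3 pred=N actual=T -> ctr[3]=1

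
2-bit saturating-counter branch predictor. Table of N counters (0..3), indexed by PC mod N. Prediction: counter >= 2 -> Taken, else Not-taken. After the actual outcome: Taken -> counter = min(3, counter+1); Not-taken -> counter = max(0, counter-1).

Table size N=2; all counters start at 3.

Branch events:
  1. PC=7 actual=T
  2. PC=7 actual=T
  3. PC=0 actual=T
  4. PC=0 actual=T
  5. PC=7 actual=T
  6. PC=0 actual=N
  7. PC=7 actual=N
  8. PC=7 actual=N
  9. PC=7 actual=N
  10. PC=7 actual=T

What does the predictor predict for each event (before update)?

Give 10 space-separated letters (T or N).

Answer: T T T T T T T T N N

Derivation:
Ev 1: PC=7 idx=1 pred=T actual=T -> ctr[1]=3
Ev 2: PC=7 idx=1 pred=T actual=T -> ctr[1]=3
Ev 3: PC=0 idx=0 pred=T actual=T -> ctr[0]=3
Ev 4: PC=0 idx=0 pred=T actual=T -> ctr[0]=3
Ev 5: PC=7 idx=1 pred=T actual=T -> ctr[1]=3
Ev 6: PC=0 idx=0 pred=T actual=N -> ctr[0]=2
Ev 7: PC=7 idx=1 pred=T actual=N -> ctr[1]=2
Ev 8: PC=7 idx=1 pred=T actual=N -> ctr[1]=1
Ev 9: PC=7 idx=1 pred=N actual=N -> ctr[1]=0
Ev 10: PC=7 idx=1 pred=N actual=T -> ctr[1]=1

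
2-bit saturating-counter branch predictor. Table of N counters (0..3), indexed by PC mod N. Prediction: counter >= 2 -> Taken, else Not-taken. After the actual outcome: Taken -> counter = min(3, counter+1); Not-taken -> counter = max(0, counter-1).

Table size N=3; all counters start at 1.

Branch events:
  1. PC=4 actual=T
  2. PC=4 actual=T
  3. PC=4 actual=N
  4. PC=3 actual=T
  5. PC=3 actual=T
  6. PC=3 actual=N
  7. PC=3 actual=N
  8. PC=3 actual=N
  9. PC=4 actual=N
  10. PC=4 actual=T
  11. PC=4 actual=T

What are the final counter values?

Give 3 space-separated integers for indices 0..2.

Answer: 0 3 1

Derivation:
Ev 1: PC=4 idx=1 pred=N actual=T -> ctr[1]=2
Ev 2: PC=4 idx=1 pred=T actual=T -> ctr[1]=3
Ev 3: PC=4 idx=1 pred=T actual=N -> ctr[1]=2
Ev 4: PC=3 idx=0 pred=N actual=T -> ctr[0]=2
Ev 5: PC=3 idx=0 pred=T actual=T -> ctr[0]=3
Ev 6: PC=3 idx=0 pred=T actual=N -> ctr[0]=2
Ev 7: PC=3 idx=0 pred=T actual=N -> ctr[0]=1
Ev 8: PC=3 idx=0 pred=N actual=N -> ctr[0]=0
Ev 9: PC=4 idx=1 pred=T actual=N -> ctr[1]=1
Ev 10: PC=4 idx=1 pred=N actual=T -> ctr[1]=2
Ev 11: PC=4 idx=1 pred=T actual=T -> ctr[1]=3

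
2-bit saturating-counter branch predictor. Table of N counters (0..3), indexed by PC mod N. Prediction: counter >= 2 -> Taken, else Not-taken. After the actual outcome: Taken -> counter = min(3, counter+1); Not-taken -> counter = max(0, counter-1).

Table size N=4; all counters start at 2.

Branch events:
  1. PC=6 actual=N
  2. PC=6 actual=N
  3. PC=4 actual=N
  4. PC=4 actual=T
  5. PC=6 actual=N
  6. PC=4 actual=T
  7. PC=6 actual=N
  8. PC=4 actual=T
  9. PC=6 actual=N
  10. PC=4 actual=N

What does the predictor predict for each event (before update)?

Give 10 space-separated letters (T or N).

Answer: T N T N N T N T N T

Derivation:
Ev 1: PC=6 idx=2 pred=T actual=N -> ctr[2]=1
Ev 2: PC=6 idx=2 pred=N actual=N -> ctr[2]=0
Ev 3: PC=4 idx=0 pred=T actual=N -> ctr[0]=1
Ev 4: PC=4 idx=0 pred=N actual=T -> ctr[0]=2
Ev 5: PC=6 idx=2 pred=N actual=N -> ctr[2]=0
Ev 6: PC=4 idx=0 pred=T actual=T -> ctr[0]=3
Ev 7: PC=6 idx=2 pred=N actual=N -> ctr[2]=0
Ev 8: PC=4 idx=0 pred=T actual=T -> ctr[0]=3
Ev 9: PC=6 idx=2 pred=N actual=N -> ctr[2]=0
Ev 10: PC=4 idx=0 pred=T actual=N -> ctr[0]=2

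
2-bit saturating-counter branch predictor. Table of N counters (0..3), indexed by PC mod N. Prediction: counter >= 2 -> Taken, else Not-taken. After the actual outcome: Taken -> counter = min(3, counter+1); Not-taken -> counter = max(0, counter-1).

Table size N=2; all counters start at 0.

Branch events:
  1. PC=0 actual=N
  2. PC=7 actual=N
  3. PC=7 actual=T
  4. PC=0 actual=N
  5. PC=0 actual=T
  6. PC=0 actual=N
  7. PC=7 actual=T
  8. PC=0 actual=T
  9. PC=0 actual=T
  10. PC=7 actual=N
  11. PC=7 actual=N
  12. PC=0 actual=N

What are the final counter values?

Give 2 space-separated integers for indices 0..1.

Ev 1: PC=0 idx=0 pred=N actual=N -> ctr[0]=0
Ev 2: PC=7 idx=1 pred=N actual=N -> ctr[1]=0
Ev 3: PC=7 idx=1 pred=N actual=T -> ctr[1]=1
Ev 4: PC=0 idx=0 pred=N actual=N -> ctr[0]=0
Ev 5: PC=0 idx=0 pred=N actual=T -> ctr[0]=1
Ev 6: PC=0 idx=0 pred=N actual=N -> ctr[0]=0
Ev 7: PC=7 idx=1 pred=N actual=T -> ctr[1]=2
Ev 8: PC=0 idx=0 pred=N actual=T -> ctr[0]=1
Ev 9: PC=0 idx=0 pred=N actual=T -> ctr[0]=2
Ev 10: PC=7 idx=1 pred=T actual=N -> ctr[1]=1
Ev 11: PC=7 idx=1 pred=N actual=N -> ctr[1]=0
Ev 12: PC=0 idx=0 pred=T actual=N -> ctr[0]=1

Answer: 1 0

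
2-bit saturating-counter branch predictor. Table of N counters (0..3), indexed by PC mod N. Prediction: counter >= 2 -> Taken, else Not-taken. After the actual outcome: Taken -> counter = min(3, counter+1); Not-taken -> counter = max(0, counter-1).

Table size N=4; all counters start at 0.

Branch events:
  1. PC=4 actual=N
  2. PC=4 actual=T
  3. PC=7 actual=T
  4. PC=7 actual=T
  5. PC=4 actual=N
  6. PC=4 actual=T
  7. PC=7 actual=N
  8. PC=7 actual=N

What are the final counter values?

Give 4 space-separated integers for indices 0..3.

Ev 1: PC=4 idx=0 pred=N actual=N -> ctr[0]=0
Ev 2: PC=4 idx=0 pred=N actual=T -> ctr[0]=1
Ev 3: PC=7 idx=3 pred=N actual=T -> ctr[3]=1
Ev 4: PC=7 idx=3 pred=N actual=T -> ctr[3]=2
Ev 5: PC=4 idx=0 pred=N actual=N -> ctr[0]=0
Ev 6: PC=4 idx=0 pred=N actual=T -> ctr[0]=1
Ev 7: PC=7 idx=3 pred=T actual=N -> ctr[3]=1
Ev 8: PC=7 idx=3 pred=N actual=N -> ctr[3]=0

Answer: 1 0 0 0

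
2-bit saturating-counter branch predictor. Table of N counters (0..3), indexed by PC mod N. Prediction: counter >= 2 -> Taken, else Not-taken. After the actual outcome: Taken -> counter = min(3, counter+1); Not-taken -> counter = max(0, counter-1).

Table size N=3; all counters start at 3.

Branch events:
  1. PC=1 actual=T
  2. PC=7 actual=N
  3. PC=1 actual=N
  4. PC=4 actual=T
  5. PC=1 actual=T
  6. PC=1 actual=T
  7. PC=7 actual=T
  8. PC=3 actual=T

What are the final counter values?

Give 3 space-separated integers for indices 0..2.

Ev 1: PC=1 idx=1 pred=T actual=T -> ctr[1]=3
Ev 2: PC=7 idx=1 pred=T actual=N -> ctr[1]=2
Ev 3: PC=1 idx=1 pred=T actual=N -> ctr[1]=1
Ev 4: PC=4 idx=1 pred=N actual=T -> ctr[1]=2
Ev 5: PC=1 idx=1 pred=T actual=T -> ctr[1]=3
Ev 6: PC=1 idx=1 pred=T actual=T -> ctr[1]=3
Ev 7: PC=7 idx=1 pred=T actual=T -> ctr[1]=3
Ev 8: PC=3 idx=0 pred=T actual=T -> ctr[0]=3

Answer: 3 3 3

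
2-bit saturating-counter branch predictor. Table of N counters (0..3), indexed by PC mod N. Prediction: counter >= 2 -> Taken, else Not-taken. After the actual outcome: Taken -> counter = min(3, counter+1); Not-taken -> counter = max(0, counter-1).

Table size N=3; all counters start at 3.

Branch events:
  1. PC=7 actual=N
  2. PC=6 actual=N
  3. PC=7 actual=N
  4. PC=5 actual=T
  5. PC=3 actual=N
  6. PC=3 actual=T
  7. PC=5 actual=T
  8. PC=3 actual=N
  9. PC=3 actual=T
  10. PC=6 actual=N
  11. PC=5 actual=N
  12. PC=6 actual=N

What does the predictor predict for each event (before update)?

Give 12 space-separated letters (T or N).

Answer: T T T T T N T T N T T N

Derivation:
Ev 1: PC=7 idx=1 pred=T actual=N -> ctr[1]=2
Ev 2: PC=6 idx=0 pred=T actual=N -> ctr[0]=2
Ev 3: PC=7 idx=1 pred=T actual=N -> ctr[1]=1
Ev 4: PC=5 idx=2 pred=T actual=T -> ctr[2]=3
Ev 5: PC=3 idx=0 pred=T actual=N -> ctr[0]=1
Ev 6: PC=3 idx=0 pred=N actual=T -> ctr[0]=2
Ev 7: PC=5 idx=2 pred=T actual=T -> ctr[2]=3
Ev 8: PC=3 idx=0 pred=T actual=N -> ctr[0]=1
Ev 9: PC=3 idx=0 pred=N actual=T -> ctr[0]=2
Ev 10: PC=6 idx=0 pred=T actual=N -> ctr[0]=1
Ev 11: PC=5 idx=2 pred=T actual=N -> ctr[2]=2
Ev 12: PC=6 idx=0 pred=N actual=N -> ctr[0]=0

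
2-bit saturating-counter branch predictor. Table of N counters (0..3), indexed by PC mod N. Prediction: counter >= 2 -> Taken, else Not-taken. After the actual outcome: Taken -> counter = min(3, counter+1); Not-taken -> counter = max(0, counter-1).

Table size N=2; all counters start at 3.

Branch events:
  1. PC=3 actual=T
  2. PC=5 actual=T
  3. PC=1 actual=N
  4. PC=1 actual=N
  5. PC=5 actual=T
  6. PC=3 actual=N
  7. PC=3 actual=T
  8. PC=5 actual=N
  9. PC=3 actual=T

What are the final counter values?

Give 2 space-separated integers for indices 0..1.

Answer: 3 2

Derivation:
Ev 1: PC=3 idx=1 pred=T actual=T -> ctr[1]=3
Ev 2: PC=5 idx=1 pred=T actual=T -> ctr[1]=3
Ev 3: PC=1 idx=1 pred=T actual=N -> ctr[1]=2
Ev 4: PC=1 idx=1 pred=T actual=N -> ctr[1]=1
Ev 5: PC=5 idx=1 pred=N actual=T -> ctr[1]=2
Ev 6: PC=3 idx=1 pred=T actual=N -> ctr[1]=1
Ev 7: PC=3 idx=1 pred=N actual=T -> ctr[1]=2
Ev 8: PC=5 idx=1 pred=T actual=N -> ctr[1]=1
Ev 9: PC=3 idx=1 pred=N actual=T -> ctr[1]=2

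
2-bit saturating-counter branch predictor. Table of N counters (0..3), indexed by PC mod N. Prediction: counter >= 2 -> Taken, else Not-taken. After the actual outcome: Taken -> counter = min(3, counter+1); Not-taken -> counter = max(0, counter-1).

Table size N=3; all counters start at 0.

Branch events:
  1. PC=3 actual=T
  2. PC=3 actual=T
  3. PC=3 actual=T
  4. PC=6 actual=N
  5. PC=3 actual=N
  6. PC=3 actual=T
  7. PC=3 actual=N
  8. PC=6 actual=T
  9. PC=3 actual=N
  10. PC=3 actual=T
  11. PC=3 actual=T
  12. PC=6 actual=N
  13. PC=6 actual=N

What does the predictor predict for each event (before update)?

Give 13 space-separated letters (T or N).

Ev 1: PC=3 idx=0 pred=N actual=T -> ctr[0]=1
Ev 2: PC=3 idx=0 pred=N actual=T -> ctr[0]=2
Ev 3: PC=3 idx=0 pred=T actual=T -> ctr[0]=3
Ev 4: PC=6 idx=0 pred=T actual=N -> ctr[0]=2
Ev 5: PC=3 idx=0 pred=T actual=N -> ctr[0]=1
Ev 6: PC=3 idx=0 pred=N actual=T -> ctr[0]=2
Ev 7: PC=3 idx=0 pred=T actual=N -> ctr[0]=1
Ev 8: PC=6 idx=0 pred=N actual=T -> ctr[0]=2
Ev 9: PC=3 idx=0 pred=T actual=N -> ctr[0]=1
Ev 10: PC=3 idx=0 pred=N actual=T -> ctr[0]=2
Ev 11: PC=3 idx=0 pred=T actual=T -> ctr[0]=3
Ev 12: PC=6 idx=0 pred=T actual=N -> ctr[0]=2
Ev 13: PC=6 idx=0 pred=T actual=N -> ctr[0]=1

Answer: N N T T T N T N T N T T T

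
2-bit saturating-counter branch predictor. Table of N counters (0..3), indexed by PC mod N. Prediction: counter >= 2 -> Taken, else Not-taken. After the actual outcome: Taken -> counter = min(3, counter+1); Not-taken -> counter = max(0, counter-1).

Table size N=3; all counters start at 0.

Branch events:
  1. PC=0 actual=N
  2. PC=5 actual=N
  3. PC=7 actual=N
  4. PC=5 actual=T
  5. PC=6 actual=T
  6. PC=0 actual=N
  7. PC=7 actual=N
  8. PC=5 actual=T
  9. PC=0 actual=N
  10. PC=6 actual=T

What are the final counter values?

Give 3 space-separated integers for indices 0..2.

Answer: 1 0 2

Derivation:
Ev 1: PC=0 idx=0 pred=N actual=N -> ctr[0]=0
Ev 2: PC=5 idx=2 pred=N actual=N -> ctr[2]=0
Ev 3: PC=7 idx=1 pred=N actual=N -> ctr[1]=0
Ev 4: PC=5 idx=2 pred=N actual=T -> ctr[2]=1
Ev 5: PC=6 idx=0 pred=N actual=T -> ctr[0]=1
Ev 6: PC=0 idx=0 pred=N actual=N -> ctr[0]=0
Ev 7: PC=7 idx=1 pred=N actual=N -> ctr[1]=0
Ev 8: PC=5 idx=2 pred=N actual=T -> ctr[2]=2
Ev 9: PC=0 idx=0 pred=N actual=N -> ctr[0]=0
Ev 10: PC=6 idx=0 pred=N actual=T -> ctr[0]=1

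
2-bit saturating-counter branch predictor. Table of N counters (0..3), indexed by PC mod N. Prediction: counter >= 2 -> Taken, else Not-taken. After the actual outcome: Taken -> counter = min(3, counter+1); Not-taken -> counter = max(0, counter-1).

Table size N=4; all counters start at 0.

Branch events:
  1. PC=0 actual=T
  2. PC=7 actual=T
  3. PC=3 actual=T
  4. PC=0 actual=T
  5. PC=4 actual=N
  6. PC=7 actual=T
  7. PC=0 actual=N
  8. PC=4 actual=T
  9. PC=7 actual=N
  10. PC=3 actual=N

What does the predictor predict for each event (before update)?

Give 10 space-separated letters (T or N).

Ev 1: PC=0 idx=0 pred=N actual=T -> ctr[0]=1
Ev 2: PC=7 idx=3 pred=N actual=T -> ctr[3]=1
Ev 3: PC=3 idx=3 pred=N actual=T -> ctr[3]=2
Ev 4: PC=0 idx=0 pred=N actual=T -> ctr[0]=2
Ev 5: PC=4 idx=0 pred=T actual=N -> ctr[0]=1
Ev 6: PC=7 idx=3 pred=T actual=T -> ctr[3]=3
Ev 7: PC=0 idx=0 pred=N actual=N -> ctr[0]=0
Ev 8: PC=4 idx=0 pred=N actual=T -> ctr[0]=1
Ev 9: PC=7 idx=3 pred=T actual=N -> ctr[3]=2
Ev 10: PC=3 idx=3 pred=T actual=N -> ctr[3]=1

Answer: N N N N T T N N T T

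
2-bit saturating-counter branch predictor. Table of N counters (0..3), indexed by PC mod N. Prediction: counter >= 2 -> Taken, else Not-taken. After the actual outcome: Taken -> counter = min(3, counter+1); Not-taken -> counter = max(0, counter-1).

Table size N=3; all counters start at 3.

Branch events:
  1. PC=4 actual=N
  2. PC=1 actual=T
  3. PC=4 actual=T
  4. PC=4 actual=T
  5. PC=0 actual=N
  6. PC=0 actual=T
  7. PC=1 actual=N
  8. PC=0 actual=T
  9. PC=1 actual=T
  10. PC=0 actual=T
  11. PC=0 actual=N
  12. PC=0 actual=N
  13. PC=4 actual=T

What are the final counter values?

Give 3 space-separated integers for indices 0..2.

Ev 1: PC=4 idx=1 pred=T actual=N -> ctr[1]=2
Ev 2: PC=1 idx=1 pred=T actual=T -> ctr[1]=3
Ev 3: PC=4 idx=1 pred=T actual=T -> ctr[1]=3
Ev 4: PC=4 idx=1 pred=T actual=T -> ctr[1]=3
Ev 5: PC=0 idx=0 pred=T actual=N -> ctr[0]=2
Ev 6: PC=0 idx=0 pred=T actual=T -> ctr[0]=3
Ev 7: PC=1 idx=1 pred=T actual=N -> ctr[1]=2
Ev 8: PC=0 idx=0 pred=T actual=T -> ctr[0]=3
Ev 9: PC=1 idx=1 pred=T actual=T -> ctr[1]=3
Ev 10: PC=0 idx=0 pred=T actual=T -> ctr[0]=3
Ev 11: PC=0 idx=0 pred=T actual=N -> ctr[0]=2
Ev 12: PC=0 idx=0 pred=T actual=N -> ctr[0]=1
Ev 13: PC=4 idx=1 pred=T actual=T -> ctr[1]=3

Answer: 1 3 3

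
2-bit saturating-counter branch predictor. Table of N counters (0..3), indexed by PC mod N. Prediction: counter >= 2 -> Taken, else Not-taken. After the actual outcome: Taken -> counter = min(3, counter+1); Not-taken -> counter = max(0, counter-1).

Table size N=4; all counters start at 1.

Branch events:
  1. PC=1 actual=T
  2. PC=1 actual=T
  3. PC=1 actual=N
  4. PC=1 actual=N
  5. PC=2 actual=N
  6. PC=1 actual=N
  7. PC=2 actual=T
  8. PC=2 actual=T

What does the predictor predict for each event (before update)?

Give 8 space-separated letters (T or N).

Ev 1: PC=1 idx=1 pred=N actual=T -> ctr[1]=2
Ev 2: PC=1 idx=1 pred=T actual=T -> ctr[1]=3
Ev 3: PC=1 idx=1 pred=T actual=N -> ctr[1]=2
Ev 4: PC=1 idx=1 pred=T actual=N -> ctr[1]=1
Ev 5: PC=2 idx=2 pred=N actual=N -> ctr[2]=0
Ev 6: PC=1 idx=1 pred=N actual=N -> ctr[1]=0
Ev 7: PC=2 idx=2 pred=N actual=T -> ctr[2]=1
Ev 8: PC=2 idx=2 pred=N actual=T -> ctr[2]=2

Answer: N T T T N N N N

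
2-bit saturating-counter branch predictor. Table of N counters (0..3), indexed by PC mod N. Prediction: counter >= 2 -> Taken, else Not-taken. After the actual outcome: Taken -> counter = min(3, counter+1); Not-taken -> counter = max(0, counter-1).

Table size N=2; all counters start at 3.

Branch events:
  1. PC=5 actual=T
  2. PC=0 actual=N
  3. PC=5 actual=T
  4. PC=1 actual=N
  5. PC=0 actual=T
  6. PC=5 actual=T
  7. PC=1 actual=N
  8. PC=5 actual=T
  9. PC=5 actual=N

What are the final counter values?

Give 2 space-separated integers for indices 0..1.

Ev 1: PC=5 idx=1 pred=T actual=T -> ctr[1]=3
Ev 2: PC=0 idx=0 pred=T actual=N -> ctr[0]=2
Ev 3: PC=5 idx=1 pred=T actual=T -> ctr[1]=3
Ev 4: PC=1 idx=1 pred=T actual=N -> ctr[1]=2
Ev 5: PC=0 idx=0 pred=T actual=T -> ctr[0]=3
Ev 6: PC=5 idx=1 pred=T actual=T -> ctr[1]=3
Ev 7: PC=1 idx=1 pred=T actual=N -> ctr[1]=2
Ev 8: PC=5 idx=1 pred=T actual=T -> ctr[1]=3
Ev 9: PC=5 idx=1 pred=T actual=N -> ctr[1]=2

Answer: 3 2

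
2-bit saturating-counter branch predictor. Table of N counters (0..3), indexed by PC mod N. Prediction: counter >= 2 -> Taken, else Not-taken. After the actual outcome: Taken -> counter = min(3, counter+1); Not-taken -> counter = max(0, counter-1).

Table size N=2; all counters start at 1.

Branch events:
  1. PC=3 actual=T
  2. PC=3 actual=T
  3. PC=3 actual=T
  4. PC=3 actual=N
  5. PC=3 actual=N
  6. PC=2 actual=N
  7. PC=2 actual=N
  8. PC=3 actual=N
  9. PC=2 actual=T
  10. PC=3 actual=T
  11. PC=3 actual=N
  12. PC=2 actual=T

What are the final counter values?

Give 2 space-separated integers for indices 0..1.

Answer: 2 0

Derivation:
Ev 1: PC=3 idx=1 pred=N actual=T -> ctr[1]=2
Ev 2: PC=3 idx=1 pred=T actual=T -> ctr[1]=3
Ev 3: PC=3 idx=1 pred=T actual=T -> ctr[1]=3
Ev 4: PC=3 idx=1 pred=T actual=N -> ctr[1]=2
Ev 5: PC=3 idx=1 pred=T actual=N -> ctr[1]=1
Ev 6: PC=2 idx=0 pred=N actual=N -> ctr[0]=0
Ev 7: PC=2 idx=0 pred=N actual=N -> ctr[0]=0
Ev 8: PC=3 idx=1 pred=N actual=N -> ctr[1]=0
Ev 9: PC=2 idx=0 pred=N actual=T -> ctr[0]=1
Ev 10: PC=3 idx=1 pred=N actual=T -> ctr[1]=1
Ev 11: PC=3 idx=1 pred=N actual=N -> ctr[1]=0
Ev 12: PC=2 idx=0 pred=N actual=T -> ctr[0]=2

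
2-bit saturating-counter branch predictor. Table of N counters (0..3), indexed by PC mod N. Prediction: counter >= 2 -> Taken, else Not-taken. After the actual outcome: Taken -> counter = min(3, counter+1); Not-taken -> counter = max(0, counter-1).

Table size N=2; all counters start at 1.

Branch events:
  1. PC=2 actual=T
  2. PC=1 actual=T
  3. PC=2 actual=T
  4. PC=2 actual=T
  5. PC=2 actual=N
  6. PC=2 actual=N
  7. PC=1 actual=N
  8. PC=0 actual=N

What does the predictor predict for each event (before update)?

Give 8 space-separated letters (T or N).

Answer: N N T T T T T N

Derivation:
Ev 1: PC=2 idx=0 pred=N actual=T -> ctr[0]=2
Ev 2: PC=1 idx=1 pred=N actual=T -> ctr[1]=2
Ev 3: PC=2 idx=0 pred=T actual=T -> ctr[0]=3
Ev 4: PC=2 idx=0 pred=T actual=T -> ctr[0]=3
Ev 5: PC=2 idx=0 pred=T actual=N -> ctr[0]=2
Ev 6: PC=2 idx=0 pred=T actual=N -> ctr[0]=1
Ev 7: PC=1 idx=1 pred=T actual=N -> ctr[1]=1
Ev 8: PC=0 idx=0 pred=N actual=N -> ctr[0]=0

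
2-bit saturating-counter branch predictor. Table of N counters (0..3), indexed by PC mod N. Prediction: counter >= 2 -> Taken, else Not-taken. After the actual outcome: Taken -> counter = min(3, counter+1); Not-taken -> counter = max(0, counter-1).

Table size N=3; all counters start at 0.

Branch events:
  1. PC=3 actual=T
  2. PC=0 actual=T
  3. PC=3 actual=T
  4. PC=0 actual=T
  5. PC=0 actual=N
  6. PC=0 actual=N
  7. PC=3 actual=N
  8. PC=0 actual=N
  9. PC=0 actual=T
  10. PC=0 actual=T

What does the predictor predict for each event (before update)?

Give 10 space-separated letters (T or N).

Ev 1: PC=3 idx=0 pred=N actual=T -> ctr[0]=1
Ev 2: PC=0 idx=0 pred=N actual=T -> ctr[0]=2
Ev 3: PC=3 idx=0 pred=T actual=T -> ctr[0]=3
Ev 4: PC=0 idx=0 pred=T actual=T -> ctr[0]=3
Ev 5: PC=0 idx=0 pred=T actual=N -> ctr[0]=2
Ev 6: PC=0 idx=0 pred=T actual=N -> ctr[0]=1
Ev 7: PC=3 idx=0 pred=N actual=N -> ctr[0]=0
Ev 8: PC=0 idx=0 pred=N actual=N -> ctr[0]=0
Ev 9: PC=0 idx=0 pred=N actual=T -> ctr[0]=1
Ev 10: PC=0 idx=0 pred=N actual=T -> ctr[0]=2

Answer: N N T T T T N N N N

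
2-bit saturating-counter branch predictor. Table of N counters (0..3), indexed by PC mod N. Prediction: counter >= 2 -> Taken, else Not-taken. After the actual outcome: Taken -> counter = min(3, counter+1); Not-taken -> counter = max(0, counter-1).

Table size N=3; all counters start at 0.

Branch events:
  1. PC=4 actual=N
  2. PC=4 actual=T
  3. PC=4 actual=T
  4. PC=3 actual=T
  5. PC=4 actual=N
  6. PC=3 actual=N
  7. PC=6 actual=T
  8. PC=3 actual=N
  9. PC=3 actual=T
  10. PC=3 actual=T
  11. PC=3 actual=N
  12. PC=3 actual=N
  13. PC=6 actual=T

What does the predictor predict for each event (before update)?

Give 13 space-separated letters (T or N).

Answer: N N N N T N N N N N T N N

Derivation:
Ev 1: PC=4 idx=1 pred=N actual=N -> ctr[1]=0
Ev 2: PC=4 idx=1 pred=N actual=T -> ctr[1]=1
Ev 3: PC=4 idx=1 pred=N actual=T -> ctr[1]=2
Ev 4: PC=3 idx=0 pred=N actual=T -> ctr[0]=1
Ev 5: PC=4 idx=1 pred=T actual=N -> ctr[1]=1
Ev 6: PC=3 idx=0 pred=N actual=N -> ctr[0]=0
Ev 7: PC=6 idx=0 pred=N actual=T -> ctr[0]=1
Ev 8: PC=3 idx=0 pred=N actual=N -> ctr[0]=0
Ev 9: PC=3 idx=0 pred=N actual=T -> ctr[0]=1
Ev 10: PC=3 idx=0 pred=N actual=T -> ctr[0]=2
Ev 11: PC=3 idx=0 pred=T actual=N -> ctr[0]=1
Ev 12: PC=3 idx=0 pred=N actual=N -> ctr[0]=0
Ev 13: PC=6 idx=0 pred=N actual=T -> ctr[0]=1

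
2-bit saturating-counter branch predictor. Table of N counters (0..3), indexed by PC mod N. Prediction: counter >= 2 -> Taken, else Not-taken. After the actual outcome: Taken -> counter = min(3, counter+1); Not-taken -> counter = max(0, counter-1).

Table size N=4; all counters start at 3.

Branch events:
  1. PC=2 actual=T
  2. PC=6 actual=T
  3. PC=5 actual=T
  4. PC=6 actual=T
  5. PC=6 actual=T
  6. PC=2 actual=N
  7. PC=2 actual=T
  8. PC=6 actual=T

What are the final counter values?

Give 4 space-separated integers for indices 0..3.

Answer: 3 3 3 3

Derivation:
Ev 1: PC=2 idx=2 pred=T actual=T -> ctr[2]=3
Ev 2: PC=6 idx=2 pred=T actual=T -> ctr[2]=3
Ev 3: PC=5 idx=1 pred=T actual=T -> ctr[1]=3
Ev 4: PC=6 idx=2 pred=T actual=T -> ctr[2]=3
Ev 5: PC=6 idx=2 pred=T actual=T -> ctr[2]=3
Ev 6: PC=2 idx=2 pred=T actual=N -> ctr[2]=2
Ev 7: PC=2 idx=2 pred=T actual=T -> ctr[2]=3
Ev 8: PC=6 idx=2 pred=T actual=T -> ctr[2]=3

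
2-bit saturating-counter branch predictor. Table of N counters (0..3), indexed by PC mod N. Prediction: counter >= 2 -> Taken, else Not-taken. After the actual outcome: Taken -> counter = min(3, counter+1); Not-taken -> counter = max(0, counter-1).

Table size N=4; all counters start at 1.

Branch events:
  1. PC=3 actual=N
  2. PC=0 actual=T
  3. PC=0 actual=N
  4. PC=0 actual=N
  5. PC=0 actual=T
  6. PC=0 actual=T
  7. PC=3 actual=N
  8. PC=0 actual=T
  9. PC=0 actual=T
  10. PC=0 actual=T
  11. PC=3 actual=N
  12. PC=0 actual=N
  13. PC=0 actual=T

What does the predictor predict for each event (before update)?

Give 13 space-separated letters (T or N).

Ev 1: PC=3 idx=3 pred=N actual=N -> ctr[3]=0
Ev 2: PC=0 idx=0 pred=N actual=T -> ctr[0]=2
Ev 3: PC=0 idx=0 pred=T actual=N -> ctr[0]=1
Ev 4: PC=0 idx=0 pred=N actual=N -> ctr[0]=0
Ev 5: PC=0 idx=0 pred=N actual=T -> ctr[0]=1
Ev 6: PC=0 idx=0 pred=N actual=T -> ctr[0]=2
Ev 7: PC=3 idx=3 pred=N actual=N -> ctr[3]=0
Ev 8: PC=0 idx=0 pred=T actual=T -> ctr[0]=3
Ev 9: PC=0 idx=0 pred=T actual=T -> ctr[0]=3
Ev 10: PC=0 idx=0 pred=T actual=T -> ctr[0]=3
Ev 11: PC=3 idx=3 pred=N actual=N -> ctr[3]=0
Ev 12: PC=0 idx=0 pred=T actual=N -> ctr[0]=2
Ev 13: PC=0 idx=0 pred=T actual=T -> ctr[0]=3

Answer: N N T N N N N T T T N T T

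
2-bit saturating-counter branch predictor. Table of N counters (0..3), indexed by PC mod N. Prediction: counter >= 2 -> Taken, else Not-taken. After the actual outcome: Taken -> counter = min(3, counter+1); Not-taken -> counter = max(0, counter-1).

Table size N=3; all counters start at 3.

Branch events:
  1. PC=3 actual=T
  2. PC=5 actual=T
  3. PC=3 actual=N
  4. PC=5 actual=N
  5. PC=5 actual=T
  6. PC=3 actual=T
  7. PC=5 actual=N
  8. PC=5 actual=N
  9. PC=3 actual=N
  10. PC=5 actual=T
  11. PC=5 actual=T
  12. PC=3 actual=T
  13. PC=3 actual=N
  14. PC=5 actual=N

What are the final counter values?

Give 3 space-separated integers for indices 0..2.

Ev 1: PC=3 idx=0 pred=T actual=T -> ctr[0]=3
Ev 2: PC=5 idx=2 pred=T actual=T -> ctr[2]=3
Ev 3: PC=3 idx=0 pred=T actual=N -> ctr[0]=2
Ev 4: PC=5 idx=2 pred=T actual=N -> ctr[2]=2
Ev 5: PC=5 idx=2 pred=T actual=T -> ctr[2]=3
Ev 6: PC=3 idx=0 pred=T actual=T -> ctr[0]=3
Ev 7: PC=5 idx=2 pred=T actual=N -> ctr[2]=2
Ev 8: PC=5 idx=2 pred=T actual=N -> ctr[2]=1
Ev 9: PC=3 idx=0 pred=T actual=N -> ctr[0]=2
Ev 10: PC=5 idx=2 pred=N actual=T -> ctr[2]=2
Ev 11: PC=5 idx=2 pred=T actual=T -> ctr[2]=3
Ev 12: PC=3 idx=0 pred=T actual=T -> ctr[0]=3
Ev 13: PC=3 idx=0 pred=T actual=N -> ctr[0]=2
Ev 14: PC=5 idx=2 pred=T actual=N -> ctr[2]=2

Answer: 2 3 2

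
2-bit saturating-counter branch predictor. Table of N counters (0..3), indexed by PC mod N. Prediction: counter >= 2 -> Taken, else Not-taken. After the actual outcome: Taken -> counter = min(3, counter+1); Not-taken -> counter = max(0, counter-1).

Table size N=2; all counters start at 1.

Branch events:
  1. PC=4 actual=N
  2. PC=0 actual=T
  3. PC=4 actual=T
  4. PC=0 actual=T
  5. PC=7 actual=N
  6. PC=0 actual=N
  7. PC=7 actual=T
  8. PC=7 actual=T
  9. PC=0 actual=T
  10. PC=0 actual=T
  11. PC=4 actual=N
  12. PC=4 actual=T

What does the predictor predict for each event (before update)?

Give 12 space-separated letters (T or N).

Ev 1: PC=4 idx=0 pred=N actual=N -> ctr[0]=0
Ev 2: PC=0 idx=0 pred=N actual=T -> ctr[0]=1
Ev 3: PC=4 idx=0 pred=N actual=T -> ctr[0]=2
Ev 4: PC=0 idx=0 pred=T actual=T -> ctr[0]=3
Ev 5: PC=7 idx=1 pred=N actual=N -> ctr[1]=0
Ev 6: PC=0 idx=0 pred=T actual=N -> ctr[0]=2
Ev 7: PC=7 idx=1 pred=N actual=T -> ctr[1]=1
Ev 8: PC=7 idx=1 pred=N actual=T -> ctr[1]=2
Ev 9: PC=0 idx=0 pred=T actual=T -> ctr[0]=3
Ev 10: PC=0 idx=0 pred=T actual=T -> ctr[0]=3
Ev 11: PC=4 idx=0 pred=T actual=N -> ctr[0]=2
Ev 12: PC=4 idx=0 pred=T actual=T -> ctr[0]=3

Answer: N N N T N T N N T T T T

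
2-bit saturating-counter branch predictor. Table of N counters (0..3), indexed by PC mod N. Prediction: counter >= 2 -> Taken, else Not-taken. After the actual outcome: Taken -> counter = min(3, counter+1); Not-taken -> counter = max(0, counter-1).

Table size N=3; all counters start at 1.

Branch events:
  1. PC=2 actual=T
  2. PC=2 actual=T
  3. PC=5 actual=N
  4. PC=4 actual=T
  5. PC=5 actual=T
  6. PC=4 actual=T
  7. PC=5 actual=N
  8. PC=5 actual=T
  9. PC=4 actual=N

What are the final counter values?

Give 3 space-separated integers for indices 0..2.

Ev 1: PC=2 idx=2 pred=N actual=T -> ctr[2]=2
Ev 2: PC=2 idx=2 pred=T actual=T -> ctr[2]=3
Ev 3: PC=5 idx=2 pred=T actual=N -> ctr[2]=2
Ev 4: PC=4 idx=1 pred=N actual=T -> ctr[1]=2
Ev 5: PC=5 idx=2 pred=T actual=T -> ctr[2]=3
Ev 6: PC=4 idx=1 pred=T actual=T -> ctr[1]=3
Ev 7: PC=5 idx=2 pred=T actual=N -> ctr[2]=2
Ev 8: PC=5 idx=2 pred=T actual=T -> ctr[2]=3
Ev 9: PC=4 idx=1 pred=T actual=N -> ctr[1]=2

Answer: 1 2 3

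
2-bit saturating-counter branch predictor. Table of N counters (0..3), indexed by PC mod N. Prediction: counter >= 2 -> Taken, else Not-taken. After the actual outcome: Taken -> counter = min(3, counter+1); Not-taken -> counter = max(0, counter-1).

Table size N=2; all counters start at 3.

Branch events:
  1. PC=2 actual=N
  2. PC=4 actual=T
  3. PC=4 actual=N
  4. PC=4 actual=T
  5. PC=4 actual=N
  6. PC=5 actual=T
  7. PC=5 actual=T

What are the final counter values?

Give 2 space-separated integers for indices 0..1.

Answer: 2 3

Derivation:
Ev 1: PC=2 idx=0 pred=T actual=N -> ctr[0]=2
Ev 2: PC=4 idx=0 pred=T actual=T -> ctr[0]=3
Ev 3: PC=4 idx=0 pred=T actual=N -> ctr[0]=2
Ev 4: PC=4 idx=0 pred=T actual=T -> ctr[0]=3
Ev 5: PC=4 idx=0 pred=T actual=N -> ctr[0]=2
Ev 6: PC=5 idx=1 pred=T actual=T -> ctr[1]=3
Ev 7: PC=5 idx=1 pred=T actual=T -> ctr[1]=3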